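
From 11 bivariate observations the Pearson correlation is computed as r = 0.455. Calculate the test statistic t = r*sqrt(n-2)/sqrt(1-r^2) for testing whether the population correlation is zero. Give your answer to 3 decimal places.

t = r·√(n−2) / √(1−r²) with r = 0.455, n = 11
  = 0.455·√9 / √(1 − 0.207025)
  = 0.455·3.000000 / 0.890491
  = 1.365000 / 0.890491 = 1.533

1.533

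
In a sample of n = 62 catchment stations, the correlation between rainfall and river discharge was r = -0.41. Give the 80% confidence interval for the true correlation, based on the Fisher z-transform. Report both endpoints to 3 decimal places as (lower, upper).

Fisher z: z_r = atanh(r) = ½·ln((1+(-0.41))/(1−(-0.41))) = -0.435611
SE(z) = 1/√(n−3) = 1/√59 = 0.130189
80% ⇒ z* = 1.282; margin = 1.282·0.130189 = 0.166902
CI on z-scale: (-0.602513, -0.268709)
Back-transform: tanh(-0.602513) = -0.538835, tanh(-0.268709) = -0.262423

(-0.539, -0.262)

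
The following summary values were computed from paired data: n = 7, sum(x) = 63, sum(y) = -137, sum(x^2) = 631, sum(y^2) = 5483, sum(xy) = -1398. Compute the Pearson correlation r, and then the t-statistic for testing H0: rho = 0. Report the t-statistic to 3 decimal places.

-0.946

S_xy = nΣxy − ΣxΣy = 7·(-1398) − 63·(-137) = -9786 − (-8631) = -1155
S_xx = nΣx² − (Σx)² = 7·631 − 63² = 4417 − 3969 = 448
S_yy = nΣy² − (Σy)² = 7·5483 − (-137)² = 38381 − 18769 = 19612
r = S_xy / √(S_xx·S_yy) = -1155 / √(448·19612) = -1155 / √8786176 = -1155 / 2964.1484 = -0.3897
t = r·√(n−2)/√(1−r²) = -0.3897·√5 / √(1−0.151866) = -0.871396 / 0.920942 = -0.946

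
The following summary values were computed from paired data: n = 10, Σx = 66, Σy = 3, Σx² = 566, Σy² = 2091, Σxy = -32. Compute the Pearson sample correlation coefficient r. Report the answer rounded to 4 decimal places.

S_xy = nΣxy − ΣxΣy = 10·(-32) − 66·3 = -320 − 198 = -518
S_xx = nΣx² − (Σx)² = 10·566 − 66² = 5660 − 4356 = 1304
S_yy = nΣy² − (Σy)² = 10·2091 − 3² = 20910 − 9 = 20901
r = S_xy / √(S_xx·S_yy) = -518 / √(1304·20901) = -518 / √27254904 = -518 / 5220.6230 = -0.0992

-0.0992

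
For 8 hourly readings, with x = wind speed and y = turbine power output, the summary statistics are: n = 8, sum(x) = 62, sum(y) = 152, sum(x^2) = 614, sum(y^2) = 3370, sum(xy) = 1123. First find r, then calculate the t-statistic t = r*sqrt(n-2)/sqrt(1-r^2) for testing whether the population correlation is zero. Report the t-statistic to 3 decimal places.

Numerator: nΣxy − (Σx)(Σy) = 8·1123 − (62)(152) = -440
Denominator: √[(nΣx²−(Σx)²)(nΣy²−(Σy)²)]
  nΣx²−(Σx)² = 8·614 − 3844 = 1068;  nΣy²−(Σy)² = 8·3370 − 23104 = 3856
  √(1068·3856) = √4118208 = 2029.3368
r = -440 / 2029.3368 = -0.2168
t = r·√(n−2)/√(1−r²) = -0.2168·√6 / √(1−0.047002) = -0.531049 / 0.976216 = -0.544

-0.544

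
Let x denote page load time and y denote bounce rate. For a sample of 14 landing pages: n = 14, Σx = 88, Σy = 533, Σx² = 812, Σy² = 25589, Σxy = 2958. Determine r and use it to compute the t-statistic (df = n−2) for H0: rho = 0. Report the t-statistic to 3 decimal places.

S_xy = nΣxy − ΣxΣy = 14·2958 − 88·533 = 41412 − 46904 = -5492
S_xx = nΣx² − (Σx)² = 14·812 − 88² = 11368 − 7744 = 3624
S_yy = nΣy² − (Σy)² = 14·25589 − 533² = 358246 − 284089 = 74157
r = S_xy / √(S_xx·S_yy) = -5492 / √(3624·74157) = -5492 / √268744968 = -5492 / 16393.4428 = -0.3350
t = r·√(n−2)/√(1−r²) = -0.3350·√12 / √(1−0.112225) = -1.160474 / 0.942218 = -1.232

-1.232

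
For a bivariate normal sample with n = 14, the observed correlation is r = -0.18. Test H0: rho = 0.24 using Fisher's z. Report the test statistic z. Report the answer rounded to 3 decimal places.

z_r = atanh(-0.18) = -0.181983,  z_0 = atanh(0.24) = 0.244774
SE = 1/√(n−3) = 1/√11 = 0.301511
z = (z_r − z_0)/SE = (-0.181983 − 0.244774) / 0.301511 = -0.426757 / 0.301511 = -1.415

-1.415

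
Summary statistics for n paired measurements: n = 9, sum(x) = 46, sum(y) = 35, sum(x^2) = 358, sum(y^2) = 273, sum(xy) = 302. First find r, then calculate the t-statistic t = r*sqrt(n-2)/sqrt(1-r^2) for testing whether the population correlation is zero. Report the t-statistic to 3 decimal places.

Numerator: nΣxy − (Σx)(Σy) = 9·302 − (46)(35) = 1108
Denominator: √[(nΣx²−(Σx)²)(nΣy²−(Σy)²)]
  nΣx²−(Σx)² = 9·358 − 2116 = 1106;  nΣy²−(Σy)² = 9·273 − 1225 = 1232
  √(1106·1232) = √1362592 = 1167.3012
r = 1108 / 1167.3012 = 0.9492
t = r·√(n−2)/√(1−r²) = 0.9492·√7 / √(1−0.900981) = 2.511347 / 0.314673 = 7.981

7.981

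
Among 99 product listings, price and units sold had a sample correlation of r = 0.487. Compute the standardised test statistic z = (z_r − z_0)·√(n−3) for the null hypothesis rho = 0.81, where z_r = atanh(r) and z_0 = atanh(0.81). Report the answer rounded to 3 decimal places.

-5.829

Fisher z: atanh(0.487) = 0.532120, atanh(0.81) = 1.127029
z = (z_r − z_0)·√(n−3) = (0.532120 − 1.127029)·√96 = -0.594909 · 9.797959 = -5.829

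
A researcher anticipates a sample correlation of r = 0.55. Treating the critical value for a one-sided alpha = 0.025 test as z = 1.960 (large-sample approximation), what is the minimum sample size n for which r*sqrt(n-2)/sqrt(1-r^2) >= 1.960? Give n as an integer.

11

Need r·√(n−2)/√(1−r²) ≥ 1.960
√(n−2) ≥ 1.960·√(1−0.3025) / 0.55 = 1.960·0.835165 / 0.55 = 2.9762
n−2 ≥ 8.8578  ⇒  n ≥ 10.8578
Smallest integer n = 11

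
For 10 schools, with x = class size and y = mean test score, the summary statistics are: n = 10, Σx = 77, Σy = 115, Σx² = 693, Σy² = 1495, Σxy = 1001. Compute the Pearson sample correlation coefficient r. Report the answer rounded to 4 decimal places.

0.8790

S_xy = nΣxy − ΣxΣy = 10·1001 − 77·115 = 10010 − 8855 = 1155
S_xx = nΣx² − (Σx)² = 10·693 − 77² = 6930 − 5929 = 1001
S_yy = nΣy² − (Σy)² = 10·1495 − 115² = 14950 − 13225 = 1725
r = S_xy / √(S_xx·S_yy) = 1155 / √(1001·1725) = 1155 / √1726725 = 1155 / 1314.0491 = 0.8790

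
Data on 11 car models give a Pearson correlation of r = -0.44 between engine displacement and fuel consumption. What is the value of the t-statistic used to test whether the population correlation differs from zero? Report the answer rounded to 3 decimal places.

-1.470

t = r·√(n−2) / √(1−r²) with r = -0.44, n = 11
  = -0.44·√9 / √(1 − 0.1936)
  = -0.44·3.000000 / 0.897998
  = -1.320000 / 0.897998 = -1.470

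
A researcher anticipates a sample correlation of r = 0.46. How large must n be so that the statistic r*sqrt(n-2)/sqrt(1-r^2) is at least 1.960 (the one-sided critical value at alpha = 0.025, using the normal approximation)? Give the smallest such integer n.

Need r·√(n−2)/√(1−r²) ≥ 1.960
√(n−2) ≥ 1.960·√(1−0.2116) / 0.46 = 1.960·0.887919 / 0.46 = 3.7833
n−2 ≥ 14.3134  ⇒  n ≥ 16.3134
Smallest integer n = 17

17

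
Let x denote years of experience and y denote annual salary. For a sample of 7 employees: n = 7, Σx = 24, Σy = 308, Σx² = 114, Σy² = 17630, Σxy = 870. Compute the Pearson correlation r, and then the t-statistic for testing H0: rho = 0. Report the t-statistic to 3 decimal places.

-1.351

Numerator: nΣxy − (Σx)(Σy) = 7·870 − (24)(308) = -1302
Denominator: √[(nΣx²−(Σx)²)(nΣy²−(Σy)²)]
  nΣx²−(Σx)² = 7·114 − 576 = 222;  nΣy²−(Σy)² = 7·17630 − 94864 = 28546
  √(222·28546) = √6337212 = 2517.3820
r = -1302 / 2517.3820 = -0.5172
t = r·√(n−2)/√(1−r²) = -0.5172·√5 / √(1−0.267496) = -1.156494 / 0.855864 = -1.351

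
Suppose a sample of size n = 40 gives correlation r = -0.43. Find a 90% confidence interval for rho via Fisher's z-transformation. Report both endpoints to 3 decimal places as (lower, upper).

(-0.623, -0.187)

Fisher z: z_r = atanh(r) = ½·ln((1+(-0.43))/(1−(-0.43))) = -0.459897
SE(z) = 1/√(n−3) = 1/√37 = 0.164399
90% ⇒ z* = 1.645; margin = 1.645·0.164399 = 0.270436
CI on z-scale: (-0.730333, -0.189461)
Back-transform: tanh(-0.730333) = -0.623269, tanh(-0.189461) = -0.187226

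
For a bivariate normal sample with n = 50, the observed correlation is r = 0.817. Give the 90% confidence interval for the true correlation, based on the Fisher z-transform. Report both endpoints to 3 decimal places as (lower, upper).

(0.720, 0.883)

z_r = atanh(0.817) = 1.147728;  SE = 1/√(n−3) = 1/√47 = 0.145865
z-limits: 1.147728 ± 1.645·0.145865 = 1.147728 ± 0.239948 = [0.907780, 1.387676]
ρ-limits: (tanh 0.907780, tanh 1.387676) = (0.720, 0.883)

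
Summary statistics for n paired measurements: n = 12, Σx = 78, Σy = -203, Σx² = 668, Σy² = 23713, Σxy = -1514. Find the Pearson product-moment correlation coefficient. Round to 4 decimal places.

Numerator: nΣxy − (Σx)(Σy) = 12·(-1514) − (78)(-203) = -2334
Denominator: √[(nΣx²−(Σx)²)(nΣy²−(Σy)²)]
  nΣx²−(Σx)² = 12·668 − 6084 = 1932;  nΣy²−(Σy)² = 12·23713 − 41209 = 243347
  √(1932·243347) = √470146404 = 21682.8597
r = -2334 / 21682.8597 = -0.1076

-0.1076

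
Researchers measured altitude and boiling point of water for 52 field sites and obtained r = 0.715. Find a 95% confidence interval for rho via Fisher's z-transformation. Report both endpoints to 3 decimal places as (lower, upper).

Fisher z: z_r = atanh(r) = ½·ln((1+0.715)/(1−0.715)) = 0.897340
SE(z) = 1/√(n−3) = 1/√49 = 0.142857
95% ⇒ z* = 1.960; margin = 1.960·0.142857 = 0.280000
CI on z-scale: (0.617340, 1.177340)
Back-transform: tanh(0.617340) = 0.549273, tanh(1.177340) = 0.826611

(0.549, 0.827)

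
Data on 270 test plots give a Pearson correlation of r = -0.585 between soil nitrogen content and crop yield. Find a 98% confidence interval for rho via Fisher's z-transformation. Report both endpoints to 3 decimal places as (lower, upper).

Fisher z: z_r = atanh(r) = ½·ln((1+(-0.585))/(1−(-0.585))) = -0.670031
SE(z) = 1/√(n−3) = 1/√267 = 0.061199
98% ⇒ z* = 2.326; margin = 2.326·0.061199 = 0.142349
CI on z-scale: (-0.812380, -0.527682)
Back-transform: tanh(-0.812380) = -0.670901, tanh(-0.527682) = -0.483607

(-0.671, -0.484)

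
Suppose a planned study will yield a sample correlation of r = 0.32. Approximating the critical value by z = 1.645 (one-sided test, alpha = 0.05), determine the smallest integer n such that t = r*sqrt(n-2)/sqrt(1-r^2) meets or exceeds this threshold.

26

Need r·√(n−2)/√(1−r²) ≥ 1.645
√(n−2) ≥ 1.645·√(1−0.1024) / 0.32 = 1.645·0.947418 / 0.32 = 4.8703
n−2 ≥ 23.7198  ⇒  n ≥ 25.7198
Smallest integer n = 26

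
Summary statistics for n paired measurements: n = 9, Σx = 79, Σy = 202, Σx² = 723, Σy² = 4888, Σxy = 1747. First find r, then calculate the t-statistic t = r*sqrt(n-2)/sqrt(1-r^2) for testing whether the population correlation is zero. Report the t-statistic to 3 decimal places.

Numerator: nΣxy − (Σx)(Σy) = 9·1747 − (79)(202) = -235
Denominator: √[(nΣx²−(Σx)²)(nΣy²−(Σy)²)]
  nΣx²−(Σx)² = 9·723 − 6241 = 266;  nΣy²−(Σy)² = 9·4888 − 40804 = 3188
  √(266·3188) = √848008 = 920.8735
r = -235 / 920.8735 = -0.2552
t = r·√(n−2)/√(1−r²) = -0.2552·√7 / √(1−0.065127) = -0.675196 / 0.966888 = -0.698

-0.698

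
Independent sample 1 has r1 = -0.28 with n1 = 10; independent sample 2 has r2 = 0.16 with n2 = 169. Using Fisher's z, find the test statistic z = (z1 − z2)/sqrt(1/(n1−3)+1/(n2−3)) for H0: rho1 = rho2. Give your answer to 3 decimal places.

-1.164

z1 = atanh(-0.28) = -0.287682,  z2 = atanh(0.16) = 0.161387
SE = √(1/(n1−3) + 1/(n2−3)) = √(1/7 + 1/166) = √(0.1428571 + 0.0060241) = √0.1488812 = 0.385851
z = (z1 − z2)/SE = (-0.287682 − 0.161387) / 0.385851 = -0.449069 / 0.385851 = -1.164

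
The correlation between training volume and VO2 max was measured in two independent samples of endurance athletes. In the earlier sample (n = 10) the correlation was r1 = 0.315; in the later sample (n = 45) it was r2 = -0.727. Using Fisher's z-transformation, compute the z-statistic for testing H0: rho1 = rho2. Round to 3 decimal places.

Fisher z-transforms: z1 = atanh(0.315) = 0.326087, z2 = atanh(-0.727) = -0.922335; difference d = 1.248422
Var(d) = 1/7 + 1/42 = 0.1428571 + 0.0238095 = 0.1666666
z = d/√Var(d) = 1.248422 / √0.1666666 = 1.248422 / 0.408248 = 3.058

3.058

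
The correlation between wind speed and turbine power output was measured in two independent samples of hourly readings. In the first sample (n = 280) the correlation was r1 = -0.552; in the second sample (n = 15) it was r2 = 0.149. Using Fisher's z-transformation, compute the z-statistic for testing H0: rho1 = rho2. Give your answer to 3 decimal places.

-2.616

z1 = atanh(-0.552) = -0.621253,  z2 = atanh(0.149) = 0.150118
SE = √(1/(n1−3) + 1/(n2−3)) = √(1/277 + 1/12) = √(0.0036101 + 0.0833333) = √0.0869434 = 0.294862
z = (z1 − z2)/SE = (-0.621253 − 0.150118) / 0.294862 = -0.771371 / 0.294862 = -2.616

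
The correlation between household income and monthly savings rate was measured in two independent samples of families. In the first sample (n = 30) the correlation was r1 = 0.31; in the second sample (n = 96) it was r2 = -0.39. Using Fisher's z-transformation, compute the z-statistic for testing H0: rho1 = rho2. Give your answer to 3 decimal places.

3.350

Fisher z-transforms: z1 = atanh(0.31) = 0.320545, z2 = atanh(-0.39) = -0.411800; difference d = 0.732345
Var(d) = 1/27 + 1/93 = 0.0370370 + 0.0107527 = 0.0477897
z = d/√Var(d) = 0.732345 / √0.0477897 = 0.732345 / 0.218609 = 3.350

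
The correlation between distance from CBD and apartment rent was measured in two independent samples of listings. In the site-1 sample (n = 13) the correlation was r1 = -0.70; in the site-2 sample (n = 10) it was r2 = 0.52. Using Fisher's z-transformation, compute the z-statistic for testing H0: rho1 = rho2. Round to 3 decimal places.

-2.929

z1 = atanh(-0.70) = -0.867301,  z2 = atanh(0.52) = 0.576340
SE = √(1/(n1−3) + 1/(n2−3)) = √(1/10 + 1/7) = √(0.1000000 + 0.1428571) = √0.2428571 = 0.492805
z = (z1 − z2)/SE = (-0.867301 − 0.576340) / 0.492805 = -1.443641 / 0.492805 = -2.929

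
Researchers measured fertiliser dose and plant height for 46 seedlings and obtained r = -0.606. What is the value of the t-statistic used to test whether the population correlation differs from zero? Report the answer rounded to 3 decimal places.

-5.053

1 − r² = 1 − 0.367236 = 0.632764;  √(1−r²) = 0.795465
√(n−2) = √44 = 6.633250
t = r·√(n−2)/√(1−r²) = -0.606 · 6.633250 / 0.795465 = -5.053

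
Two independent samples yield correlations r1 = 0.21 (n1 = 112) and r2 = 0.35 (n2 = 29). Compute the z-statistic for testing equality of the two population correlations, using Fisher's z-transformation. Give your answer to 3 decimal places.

-0.698

Fisher z-transforms: z1 = atanh(0.21) = 0.213171, z2 = atanh(0.35) = 0.365444; difference d = -0.152273
Var(d) = 1/109 + 1/26 = 0.0091743 + 0.0384615 = 0.0476358
z = d/√Var(d) = -0.152273 / √0.0476358 = -0.152273 / 0.218256 = -0.698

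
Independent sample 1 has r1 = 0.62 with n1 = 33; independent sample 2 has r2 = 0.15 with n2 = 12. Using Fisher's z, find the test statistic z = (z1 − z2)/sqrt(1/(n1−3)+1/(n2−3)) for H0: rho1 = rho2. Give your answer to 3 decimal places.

1.510

Fisher z-transforms: z1 = atanh(0.62) = 0.725005, z2 = atanh(0.15) = 0.151140; difference d = 0.573865
Var(d) = 1/30 + 1/9 = 0.0333333 + 0.1111111 = 0.1444444
z = d/√Var(d) = 0.573865 / √0.1444444 = 0.573865 / 0.380058 = 1.510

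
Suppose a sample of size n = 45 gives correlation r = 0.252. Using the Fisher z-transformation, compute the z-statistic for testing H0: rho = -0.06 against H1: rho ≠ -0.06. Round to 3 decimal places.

2.058

z_r = atanh(0.252) = 0.257547,  z_0 = atanh(-0.06) = -0.060072
SE = 1/√(n−3) = 1/√42 = 0.154303
z = (z_r − z_0)/SE = (0.257547 − (-0.060072)) / 0.154303 = 0.317619 / 0.154303 = 2.058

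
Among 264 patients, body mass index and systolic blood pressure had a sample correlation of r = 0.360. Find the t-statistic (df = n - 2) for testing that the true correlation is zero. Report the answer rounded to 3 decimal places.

6.246

t = r·√(n−2) / √(1−r²) with r = 0.360, n = 264
  = 0.360·√262 / √(1 − 0.129600)
  = 0.360·16.186414 / 0.932952
  = 5.827109 / 0.932952 = 6.246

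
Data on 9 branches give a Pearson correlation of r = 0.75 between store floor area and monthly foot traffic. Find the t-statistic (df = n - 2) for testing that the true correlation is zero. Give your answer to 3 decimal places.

3.000

1 − r² = 1 − 0.5625 = 0.4375;  √(1−r²) = 0.661438
√(n−2) = √7 = 2.645751
t = r·√(n−2)/√(1−r²) = 0.75 · 2.645751 / 0.661438 = 3.000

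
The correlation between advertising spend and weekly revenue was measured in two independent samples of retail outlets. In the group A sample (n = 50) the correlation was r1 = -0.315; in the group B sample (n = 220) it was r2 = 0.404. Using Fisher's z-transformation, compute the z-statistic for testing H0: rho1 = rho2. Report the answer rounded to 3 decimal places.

-4.690

z1 = atanh(-0.315) = -0.326087,  z2 = atanh(0.404) = 0.428420
SE = √(1/(n1−3) + 1/(n2−3)) = √(1/47 + 1/217) = √(0.0212766 + 0.0046083) = √0.0258849 = 0.160888
z = (z1 − z2)/SE = (-0.326087 − 0.428420) / 0.160888 = -0.754507 / 0.160888 = -4.690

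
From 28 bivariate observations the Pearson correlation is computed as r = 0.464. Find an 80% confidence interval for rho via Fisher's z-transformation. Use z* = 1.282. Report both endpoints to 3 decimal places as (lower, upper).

Fisher z: z_r = atanh(r) = ½·ln((1+0.464)/(1−0.464)) = 0.502397
SE(z) = 1/√(n−3) = 1/√25 = 0.200000
80% ⇒ z* = 1.282; margin = 1.282·0.200000 = 0.256400
CI on z-scale: (0.245997, 0.758797)
Back-transform: tanh(0.245997) = 0.241152, tanh(0.758797) = 0.640368

(0.241, 0.640)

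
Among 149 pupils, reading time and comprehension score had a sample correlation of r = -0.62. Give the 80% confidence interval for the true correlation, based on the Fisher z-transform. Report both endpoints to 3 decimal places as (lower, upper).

z_r = atanh(-0.62) = -0.725005;  SE = 1/√(n−3) = 1/√146 = 0.082761
z-limits: -0.725005 ± 1.282·0.082761 = -0.725005 ± 0.106100 = [-0.831105, -0.618905]
ρ-limits: (tanh -0.831105, tanh -0.618905) = (-0.681, -0.550)

(-0.681, -0.550)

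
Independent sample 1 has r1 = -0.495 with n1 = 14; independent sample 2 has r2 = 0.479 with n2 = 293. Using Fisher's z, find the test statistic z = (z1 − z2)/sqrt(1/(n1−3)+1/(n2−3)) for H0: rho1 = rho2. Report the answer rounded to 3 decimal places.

-3.465

Fisher z-transforms: z1 = atanh(-0.495) = -0.542662, z2 = atanh(0.479) = 0.521686; difference d = -1.064348
Var(d) = 1/11 + 1/290 = 0.0909091 + 0.0034483 = 0.0943574
z = d/√Var(d) = -1.064348 / √0.0943574 = -1.064348 / 0.307176 = -3.465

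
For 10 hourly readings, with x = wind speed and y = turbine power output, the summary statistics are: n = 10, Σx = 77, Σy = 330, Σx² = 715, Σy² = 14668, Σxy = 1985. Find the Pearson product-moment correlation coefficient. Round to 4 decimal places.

S_xy = nΣxy − ΣxΣy = 10·1985 − 77·330 = 19850 − 25410 = -5560
S_xx = nΣx² − (Σx)² = 10·715 − 77² = 7150 − 5929 = 1221
S_yy = nΣy² − (Σy)² = 10·14668 − 330² = 146680 − 108900 = 37780
r = S_xy / √(S_xx·S_yy) = -5560 / √(1221·37780) = -5560 / √46129380 = -5560 / 6791.8613 = -0.8186

-0.8186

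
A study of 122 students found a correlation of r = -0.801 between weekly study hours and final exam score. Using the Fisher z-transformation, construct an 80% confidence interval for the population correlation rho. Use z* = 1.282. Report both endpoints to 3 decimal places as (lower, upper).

(-0.839, -0.755)

z_r = atanh(-0.801) = -1.101396;  SE = 1/√(n−3) = 1/√119 = 0.091670
z-limits: -1.101396 ± 1.282·0.091670 = -1.101396 ± 0.117521 = [-1.218917, -0.983875]
ρ-limits: (tanh -1.218917, tanh -0.983875) = (-0.839, -0.755)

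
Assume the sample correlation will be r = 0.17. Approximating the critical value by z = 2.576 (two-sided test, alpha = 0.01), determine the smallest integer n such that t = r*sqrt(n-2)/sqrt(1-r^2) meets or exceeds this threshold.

Need r·√(n−2)/√(1−r²) ≥ 2.576
√(n−2) ≥ 2.576·√(1−0.0289) / 0.17 = 2.576·0.985444 / 0.17 = 14.9324
n−2 ≥ 222.9766  ⇒  n ≥ 224.9766
Smallest integer n = 225

225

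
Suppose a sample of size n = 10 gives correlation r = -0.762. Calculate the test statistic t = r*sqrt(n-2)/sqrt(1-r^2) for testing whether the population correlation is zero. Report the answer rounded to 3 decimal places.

1 − r² = 1 − 0.580644 = 0.419356;  √(1−r²) = 0.647577
√(n−2) = √8 = 2.828427
t = r·√(n−2)/√(1−r²) = -0.762 · 2.828427 / 0.647577 = -3.328

-3.328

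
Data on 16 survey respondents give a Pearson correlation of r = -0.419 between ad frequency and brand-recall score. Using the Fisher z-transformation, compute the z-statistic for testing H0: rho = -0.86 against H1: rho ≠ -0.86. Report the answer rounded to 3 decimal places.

3.053

Fisher z: atanh(-0.419) = -0.446478, atanh(-0.86) = -1.293345
z = (z_r − z_0)·√(n−3) = (-0.446478 − (-1.293345))·√13 = 0.846867 · 3.605551 = 3.053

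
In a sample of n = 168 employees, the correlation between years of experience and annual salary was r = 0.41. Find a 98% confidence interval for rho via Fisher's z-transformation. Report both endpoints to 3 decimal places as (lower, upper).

z_r = atanh(0.41) = 0.435611;  SE = 1/√(n−3) = 1/√165 = 0.077850
z-limits: 0.435611 ± 2.326·0.077850 = 0.435611 ± 0.181079 = [0.254532, 0.616690]
ρ-limits: (tanh 0.254532, tanh 0.616690) = (0.249, 0.549)

(0.249, 0.549)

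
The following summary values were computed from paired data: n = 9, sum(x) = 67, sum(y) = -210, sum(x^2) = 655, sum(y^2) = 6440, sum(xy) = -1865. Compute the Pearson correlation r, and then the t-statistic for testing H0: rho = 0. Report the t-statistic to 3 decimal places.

-2.064

S_xy = nΣxy − ΣxΣy = 9·(-1865) − 67·(-210) = -16785 − (-14070) = -2715
S_xx = nΣx² − (Σx)² = 9·655 − 67² = 5895 − 4489 = 1406
S_yy = nΣy² − (Σy)² = 9·6440 − (-210)² = 57960 − 44100 = 13860
r = S_xy / √(S_xx·S_yy) = -2715 / √(1406·13860) = -2715 / √19487160 = -2715 / 4414.4264 = -0.6150
t = r·√(n−2)/√(1−r²) = -0.6150·√7 / √(1−0.378225) = -1.627137 / 0.788527 = -2.064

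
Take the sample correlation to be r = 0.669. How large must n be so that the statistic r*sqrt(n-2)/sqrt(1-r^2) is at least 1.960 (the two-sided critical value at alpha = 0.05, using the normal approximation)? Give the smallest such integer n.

Need r·√(n−2)/√(1−r²) ≥ 1.960
√(n−2) ≥ 1.960·√(1−0.447561) / 0.669 = 1.960·0.743262 / 0.669 = 2.1776
n−2 ≥ 4.7419  ⇒  n ≥ 6.7419
Smallest integer n = 7

7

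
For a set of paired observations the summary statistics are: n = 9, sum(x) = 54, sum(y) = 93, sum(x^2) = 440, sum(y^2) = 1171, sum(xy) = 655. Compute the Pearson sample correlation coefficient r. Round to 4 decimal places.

Numerator: nΣxy − (Σx)(Σy) = 9·655 − (54)(93) = 873
Denominator: √[(nΣx²−(Σx)²)(nΣy²−(Σy)²)]
  nΣx²−(Σx)² = 9·440 − 2916 = 1044;  nΣy²−(Σy)² = 9·1171 − 8649 = 1890
  √(1044·1890) = √1973160 = 1404.6921
r = 873 / 1404.6921 = 0.6215

0.6215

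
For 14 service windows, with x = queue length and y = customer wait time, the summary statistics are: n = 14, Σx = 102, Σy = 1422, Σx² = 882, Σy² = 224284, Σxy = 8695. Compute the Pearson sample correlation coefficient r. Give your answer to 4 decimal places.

S_xy = nΣxy − ΣxΣy = 14·8695 − 102·1422 = 121730 − 145044 = -23314
S_xx = nΣx² − (Σx)² = 14·882 − 102² = 12348 − 10404 = 1944
S_yy = nΣy² − (Σy)² = 14·224284 − 1422² = 3139976 − 2022084 = 1117892
r = S_xy / √(S_xx·S_yy) = -23314 / √(1944·1117892) = -23314 / √2173182048 = -23314 / 46617.4007 = -0.5001

-0.5001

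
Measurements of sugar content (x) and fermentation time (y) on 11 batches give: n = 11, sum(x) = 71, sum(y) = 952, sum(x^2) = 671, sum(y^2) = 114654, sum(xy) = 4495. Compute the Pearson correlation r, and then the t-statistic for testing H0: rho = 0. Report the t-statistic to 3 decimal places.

Numerator: nΣxy − (Σx)(Σy) = 11·4495 − (71)(952) = -18147
Denominator: √[(nΣx²−(Σx)²)(nΣy²−(Σy)²)]
  nΣx²−(Σx)² = 11·671 − 5041 = 2340;  nΣy²−(Σy)² = 11·114654 − 906304 = 354890
  √(2340·354890) = √830442600 = 28817.4010
r = -18147 / 28817.4010 = -0.6297
t = r·√(n−2)/√(1−r²) = -0.6297·√9 / √(1−0.396522) = -1.889100 / 0.776838 = -2.432

-2.432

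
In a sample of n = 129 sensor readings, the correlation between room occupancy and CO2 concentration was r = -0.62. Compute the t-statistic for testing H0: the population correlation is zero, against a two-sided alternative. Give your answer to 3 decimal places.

1 − r² = 1 − 0.3844 = 0.6156;  √(1−r²) = 0.784602
√(n−2) = √127 = 11.269428
t = r·√(n−2)/√(1−r²) = -0.62 · 11.269428 / 0.784602 = -8.905

-8.905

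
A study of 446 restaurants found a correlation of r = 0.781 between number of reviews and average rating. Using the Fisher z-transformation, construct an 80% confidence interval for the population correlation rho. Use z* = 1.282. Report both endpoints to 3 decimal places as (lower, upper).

z_r = atanh(0.781) = 1.047929;  SE = 1/√(n−3) = 1/√443 = 0.047511
z-limits: 1.047929 ± 1.282·0.047511 = 1.047929 ± 0.060909 = [0.987020, 1.108838]
ρ-limits: (tanh 0.987020, tanh 1.108838) = (0.756, 0.804)

(0.756, 0.804)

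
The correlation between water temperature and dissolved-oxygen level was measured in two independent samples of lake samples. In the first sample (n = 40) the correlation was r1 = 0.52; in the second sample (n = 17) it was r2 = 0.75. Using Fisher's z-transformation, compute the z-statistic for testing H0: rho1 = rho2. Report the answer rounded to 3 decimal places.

-1.264

z1 = atanh(0.52) = 0.576340,  z2 = atanh(0.75) = 0.972955
SE = √(1/(n1−3) + 1/(n2−3)) = √(1/37 + 1/14) = √(0.0270270 + 0.0714286) = √0.0984556 = 0.313776
z = (z1 − z2)/SE = (0.576340 − 0.972955) / 0.313776 = -0.396615 / 0.313776 = -1.264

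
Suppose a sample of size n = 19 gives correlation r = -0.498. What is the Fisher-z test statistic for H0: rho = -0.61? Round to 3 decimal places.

0.649

z_r = atanh(-0.498) = -0.546643,  z_0 = atanh(-0.61) = -0.708921
SE = 1/√(n−3) = 1/√16 = 0.250000
z = (z_r − z_0)/SE = (-0.546643 − (-0.708921)) / 0.250000 = 0.162278 / 0.250000 = 0.649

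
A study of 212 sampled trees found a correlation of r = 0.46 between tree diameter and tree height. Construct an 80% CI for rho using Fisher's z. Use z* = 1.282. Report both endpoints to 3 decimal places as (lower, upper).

z_r = atanh(0.46) = 0.497311;  SE = 1/√(n−3) = 1/√209 = 0.069171
z-limits: 0.497311 ± 1.282·0.069171 = 0.497311 ± 0.088677 = [0.408634, 0.585988]
ρ-limits: (tanh 0.408634, tanh 0.585988) = (0.387, 0.527)

(0.387, 0.527)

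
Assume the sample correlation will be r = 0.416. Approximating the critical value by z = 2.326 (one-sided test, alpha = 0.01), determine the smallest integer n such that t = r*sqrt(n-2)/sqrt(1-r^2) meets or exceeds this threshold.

28

Need r·√(n−2)/√(1−r²) ≥ 2.326
√(n−2) ≥ 2.326·√(1−0.173056) / 0.416 = 2.326·0.909365 / 0.416 = 5.0846
n−2 ≥ 25.8532  ⇒  n ≥ 27.8532
Smallest integer n = 28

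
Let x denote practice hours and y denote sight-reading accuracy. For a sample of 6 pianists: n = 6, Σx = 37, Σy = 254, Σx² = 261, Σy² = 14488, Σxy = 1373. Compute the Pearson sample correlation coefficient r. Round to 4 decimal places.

-0.5521

Numerator: nΣxy − (Σx)(Σy) = 6·1373 − (37)(254) = -1160
Denominator: √[(nΣx²−(Σx)²)(nΣy²−(Σy)²)]
  nΣx²−(Σx)² = 6·261 − 1369 = 197;  nΣy²−(Σy)² = 6·14488 − 64516 = 22412
  √(197·22412) = √4415164 = 2101.2292
r = -1160 / 2101.2292 = -0.5521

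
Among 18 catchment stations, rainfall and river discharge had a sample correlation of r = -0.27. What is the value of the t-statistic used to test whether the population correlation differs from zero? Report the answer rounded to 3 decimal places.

t = r·√(n−2) / √(1−r²) with r = -0.27, n = 18
  = -0.27·√16 / √(1 − 0.0729)
  = -0.27·4.000000 / 0.962860
  = -1.080000 / 0.962860 = -1.122

-1.122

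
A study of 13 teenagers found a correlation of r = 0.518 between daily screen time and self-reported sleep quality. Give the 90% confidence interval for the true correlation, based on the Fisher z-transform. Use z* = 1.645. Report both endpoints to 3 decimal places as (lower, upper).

(0.053, 0.798)

Fisher z: z_r = atanh(r) = ½·ln((1+0.518)/(1−0.518)) = 0.573602
SE(z) = 1/√(n−3) = 1/√10 = 0.316228
90% ⇒ z* = 1.645; margin = 1.645·0.316228 = 0.520195
CI on z-scale: (0.053407, 1.093797)
Back-transform: tanh(0.053407) = 0.053356, tanh(1.093797) = 0.798260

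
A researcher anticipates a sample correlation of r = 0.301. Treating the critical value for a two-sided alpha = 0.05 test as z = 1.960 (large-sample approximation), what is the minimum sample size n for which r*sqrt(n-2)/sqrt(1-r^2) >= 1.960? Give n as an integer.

Need r·√(n−2)/√(1−r²) ≥ 1.960
√(n−2) ≥ 1.960·√(1−0.090601) / 0.301 = 1.960·0.953624 / 0.301 = 6.2096
n−2 ≥ 38.5591  ⇒  n ≥ 40.5591
Smallest integer n = 41

41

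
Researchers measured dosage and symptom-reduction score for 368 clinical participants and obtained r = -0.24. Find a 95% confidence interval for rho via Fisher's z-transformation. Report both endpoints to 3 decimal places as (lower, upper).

z_r = atanh(-0.24) = -0.244774;  SE = 1/√(n−3) = 1/√365 = 0.052342
z-limits: -0.244774 ± 1.960·0.052342 = -0.244774 ± 0.102590 = [-0.347364, -0.142184]
ρ-limits: (tanh -0.347364, tanh -0.142184) = (-0.334, -0.141)

(-0.334, -0.141)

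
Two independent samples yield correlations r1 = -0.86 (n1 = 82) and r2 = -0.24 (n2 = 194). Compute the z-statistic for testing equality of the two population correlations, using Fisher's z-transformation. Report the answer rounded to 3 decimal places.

-7.839

Fisher z-transforms: z1 = atanh(-0.86) = -1.293345, z2 = atanh(-0.24) = -0.244774; difference d = -1.048571
Var(d) = 1/79 + 1/191 = 0.0126582 + 0.0052356 = 0.0178938
z = d/√Var(d) = -1.048571 / √0.0178938 = -1.048571 / 0.133768 = -7.839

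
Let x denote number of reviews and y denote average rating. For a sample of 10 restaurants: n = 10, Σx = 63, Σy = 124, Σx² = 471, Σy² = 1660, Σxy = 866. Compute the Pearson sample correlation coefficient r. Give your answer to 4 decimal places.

0.8904

S_xy = nΣxy − ΣxΣy = 10·866 − 63·124 = 8660 − 7812 = 848
S_xx = nΣx² − (Σx)² = 10·471 − 63² = 4710 − 3969 = 741
S_yy = nΣy² − (Σy)² = 10·1660 − 124² = 16600 − 15376 = 1224
r = S_xy / √(S_xx·S_yy) = 848 / √(741·1224) = 848 / √906984 = 848 / 952.3571 = 0.8904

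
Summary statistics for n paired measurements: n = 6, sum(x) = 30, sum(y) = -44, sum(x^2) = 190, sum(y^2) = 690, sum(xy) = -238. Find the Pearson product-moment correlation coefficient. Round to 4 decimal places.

-0.1485

Numerator: nΣxy − (Σx)(Σy) = 6·(-238) − (30)(-44) = -108
Denominator: √[(nΣx²−(Σx)²)(nΣy²−(Σy)²)]
  nΣx²−(Σx)² = 6·190 − 900 = 240;  nΣy²−(Σy)² = 6·690 − 1936 = 2204
  √(240·2204) = √528960 = 727.2964
r = -108 / 727.2964 = -0.1485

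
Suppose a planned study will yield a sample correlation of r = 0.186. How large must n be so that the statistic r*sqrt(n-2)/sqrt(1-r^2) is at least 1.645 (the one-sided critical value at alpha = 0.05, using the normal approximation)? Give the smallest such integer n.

78

r√(n−2)/√(1−r²) ≥ 1.645  ⇔  n−2 ≥ (1.645)²·(1−r²)/r²
(1−r²)/r² = (1−0.034596)/0.034596 = 27.9051
n ≥ 2 + 2.706025·27.9051 = 2 + 75.5119 = 77.5119
⌈77.5119⌉ = 78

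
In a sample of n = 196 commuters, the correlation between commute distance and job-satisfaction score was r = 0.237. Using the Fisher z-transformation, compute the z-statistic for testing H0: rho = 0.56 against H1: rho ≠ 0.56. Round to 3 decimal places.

z_r = atanh(0.237) = 0.241593,  z_0 = atanh(0.56) = 0.632833
SE = 1/√(n−3) = 1/√193 = 0.071982
z = (z_r − z_0)/SE = (0.241593 − 0.632833) / 0.071982 = -0.391240 / 0.071982 = -5.435

-5.435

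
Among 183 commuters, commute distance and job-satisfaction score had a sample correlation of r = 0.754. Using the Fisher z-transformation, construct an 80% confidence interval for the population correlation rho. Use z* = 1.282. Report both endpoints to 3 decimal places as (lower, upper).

(0.710, 0.792)

Fisher z: z_r = atanh(r) = ½·ln((1+0.754)/(1−0.754)) = 0.982161
SE(z) = 1/√(n−3) = 1/√180 = 0.074536
80% ⇒ z* = 1.282; margin = 1.282·0.074536 = 0.095555
CI on z-scale: (0.886606, 1.077716)
Back-transform: tanh(0.886606) = 0.709713, tanh(1.077716) = 0.792351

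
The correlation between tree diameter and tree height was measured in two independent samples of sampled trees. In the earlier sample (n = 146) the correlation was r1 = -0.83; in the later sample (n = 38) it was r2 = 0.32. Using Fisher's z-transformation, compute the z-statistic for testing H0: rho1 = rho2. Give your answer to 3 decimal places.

Fisher z-transforms: z1 = atanh(-0.83) = -1.188136, z2 = atanh(0.32) = 0.331647; difference d = -1.519783
Var(d) = 1/143 + 1/35 = 0.0069930 + 0.0285714 = 0.0355644
z = d/√Var(d) = -1.519783 / √0.0355644 = -1.519783 / 0.188585 = -8.059

-8.059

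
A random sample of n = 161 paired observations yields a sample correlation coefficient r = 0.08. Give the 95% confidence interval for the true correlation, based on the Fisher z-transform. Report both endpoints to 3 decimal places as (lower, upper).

(-0.076, 0.232)

z_r = atanh(0.08) = 0.080171;  SE = 1/√(n−3) = 1/√158 = 0.079556
z-limits: 0.080171 ± 1.960·0.079556 = 0.080171 ± 0.155930 = [-0.075759, 0.236101]
ρ-limits: (tanh -0.075759, tanh 0.236101) = (-0.076, 0.232)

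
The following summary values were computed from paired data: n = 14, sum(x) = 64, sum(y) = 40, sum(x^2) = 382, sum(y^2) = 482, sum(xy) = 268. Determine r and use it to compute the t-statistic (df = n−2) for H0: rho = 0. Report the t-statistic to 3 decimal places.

1.842

Numerator: nΣxy − (Σx)(Σy) = 14·268 − (64)(40) = 1192
Denominator: √[(nΣx²−(Σx)²)(nΣy²−(Σy)²)]
  nΣx²−(Σx)² = 14·382 − 4096 = 1252;  nΣy²−(Σy)² = 14·482 − 1600 = 5148
  √(1252·5148) = √6445296 = 2538.7588
r = 1192 / 2538.7588 = 0.4695
t = r·√(n−2)/√(1−r²) = 0.4695·√12 / √(1−0.220430) = 1.626396 / 0.882933 = 1.842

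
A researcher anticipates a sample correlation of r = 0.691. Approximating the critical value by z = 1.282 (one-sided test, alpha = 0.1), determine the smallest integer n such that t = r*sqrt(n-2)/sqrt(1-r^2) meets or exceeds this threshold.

Need r·√(n−2)/√(1−r²) ≥ 1.282
√(n−2) ≥ 1.282·√(1−0.477481) / 0.691 = 1.282·0.722855 / 0.691 = 1.3411
n−2 ≥ 1.7985  ⇒  n ≥ 3.7985
Smallest integer n = 4

4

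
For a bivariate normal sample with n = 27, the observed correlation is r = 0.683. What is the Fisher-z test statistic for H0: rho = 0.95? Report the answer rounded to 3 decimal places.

-4.885

Fisher z: atanh(0.683) = 0.834716, atanh(0.95) = 1.831781
z = (z_r − z_0)·√(n−3) = (0.834716 − 1.831781)·√24 = -0.997065 · 4.898979 = -4.885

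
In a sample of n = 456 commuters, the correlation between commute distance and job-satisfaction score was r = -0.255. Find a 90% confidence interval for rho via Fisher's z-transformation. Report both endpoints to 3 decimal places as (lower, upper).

(-0.326, -0.181)

z_r = atanh(-0.255) = -0.260753;  SE = 1/√(n−3) = 1/√453 = 0.046984
z-limits: -0.260753 ± 1.645·0.046984 = -0.260753 ± 0.077289 = [-0.338042, -0.183464]
ρ-limits: (tanh -0.338042, tanh -0.183464) = (-0.326, -0.181)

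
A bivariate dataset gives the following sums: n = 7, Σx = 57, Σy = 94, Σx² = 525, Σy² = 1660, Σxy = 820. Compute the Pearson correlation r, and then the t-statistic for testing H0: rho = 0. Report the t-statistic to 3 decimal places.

0.838

S_xy = nΣxy − ΣxΣy = 7·820 − 57·94 = 5740 − 5358 = 382
S_xx = nΣx² − (Σx)² = 7·525 − 57² = 3675 − 3249 = 426
S_yy = nΣy² − (Σy)² = 7·1660 − 94² = 11620 − 8836 = 2784
r = S_xy / √(S_xx·S_yy) = 382 / √(426·2784) = 382 / √1185984 = 382 / 1089.0289 = 0.3508
t = r·√(n−2)/√(1−r²) = 0.3508·√5 / √(1−0.123061) = 0.784413 / 0.936450 = 0.838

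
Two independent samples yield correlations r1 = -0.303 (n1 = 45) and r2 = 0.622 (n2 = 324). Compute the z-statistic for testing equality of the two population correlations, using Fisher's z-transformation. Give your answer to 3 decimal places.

Fisher z-transforms: z1 = atanh(-0.303) = -0.312820, z2 = atanh(0.622) = 0.728261; difference d = -1.041081
Var(d) = 1/42 + 1/321 = 0.0238095 + 0.0031153 = 0.0269248
z = d/√Var(d) = -1.041081 / √0.0269248 = -1.041081 / 0.164088 = -6.345

-6.345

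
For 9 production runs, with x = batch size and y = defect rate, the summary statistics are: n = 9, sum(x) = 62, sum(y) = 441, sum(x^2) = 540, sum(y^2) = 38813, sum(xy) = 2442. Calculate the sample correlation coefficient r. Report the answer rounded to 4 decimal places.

-0.4277

S_xy = nΣxy − ΣxΣy = 9·2442 − 62·441 = 21978 − 27342 = -5364
S_xx = nΣx² − (Σx)² = 9·540 − 62² = 4860 − 3844 = 1016
S_yy = nΣy² − (Σy)² = 9·38813 − 441² = 349317 − 194481 = 154836
r = S_xy / √(S_xx·S_yy) = -5364 / √(1016·154836) = -5364 / √157313376 = -5364 / 12542.4629 = -0.4277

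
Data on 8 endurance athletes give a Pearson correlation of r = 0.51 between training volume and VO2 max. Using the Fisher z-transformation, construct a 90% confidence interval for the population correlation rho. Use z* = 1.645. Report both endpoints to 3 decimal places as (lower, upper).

z_r = atanh(0.51) = 0.562730;  SE = 1/√(n−3) = 1/√5 = 0.447214
z-limits: 0.562730 ± 1.645·0.447214 = 0.562730 ± 0.735667 = [-0.172937, 1.298397]
ρ-limits: (tanh -0.172937, tanh 1.298397) = (-0.171, 0.861)

(-0.171, 0.861)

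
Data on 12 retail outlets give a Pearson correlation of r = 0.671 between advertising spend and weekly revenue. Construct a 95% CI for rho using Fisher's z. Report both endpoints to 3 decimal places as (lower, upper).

Fisher z: z_r = atanh(r) = ½·ln((1+0.671)/(1−0.671)) = 0.812560
SE(z) = 1/√(n−3) = 1/√9 = 0.333333
95% ⇒ z* = 1.960; margin = 1.960·0.333333 = 0.653333
CI on z-scale: (0.159227, 1.465893)
Back-transform: tanh(0.159227) = 0.157895, tanh(1.465893) = 0.898791

(0.158, 0.899)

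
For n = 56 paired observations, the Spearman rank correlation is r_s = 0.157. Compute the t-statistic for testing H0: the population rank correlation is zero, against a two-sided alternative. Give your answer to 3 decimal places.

1.168

t = r_s·√(n−2) / √(1−r_s²) with r_s = 0.157, n = 56
  = 0.157·√54 / √(1 − 0.024649)
  = 0.157·7.348469 / 0.987599
  = 1.153710 / 0.987599 = 1.168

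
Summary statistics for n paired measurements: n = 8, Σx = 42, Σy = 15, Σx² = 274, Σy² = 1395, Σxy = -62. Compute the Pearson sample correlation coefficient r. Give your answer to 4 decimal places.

S_xy = nΣxy − ΣxΣy = 8·(-62) − 42·15 = -496 − 630 = -1126
S_xx = nΣx² − (Σx)² = 8·274 − 42² = 2192 − 1764 = 428
S_yy = nΣy² − (Σy)² = 8·1395 − 15² = 11160 − 225 = 10935
r = S_xy / √(S_xx·S_yy) = -1126 / √(428·10935) = -1126 / √4680180 = -1126 / 2163.3724 = -0.5205

-0.5205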